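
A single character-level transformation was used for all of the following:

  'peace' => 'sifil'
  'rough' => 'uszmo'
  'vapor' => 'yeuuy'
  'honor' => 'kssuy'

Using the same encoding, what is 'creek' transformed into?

Letter i (0-indexed) is shifted by i+3, so successive shifts are 3, 4, 5, ….
For creek: c+3=f, r+4=v, e+5=j, e+6=k, k+7=r.

fvjkr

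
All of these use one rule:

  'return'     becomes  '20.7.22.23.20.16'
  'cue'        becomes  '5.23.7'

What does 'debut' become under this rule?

r is letter #18 and maps to 20: an offset of 2. The number is (letter's place in the alphabet, a=1) + 2.
For debut: d=4→6, e=5→7, b=2→4, u=21→23, t=20→22.

6.7.4.23.22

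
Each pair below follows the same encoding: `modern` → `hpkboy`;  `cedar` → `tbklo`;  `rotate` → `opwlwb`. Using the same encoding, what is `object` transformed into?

pcibtw

Each letter's alphabet position (a=0..z=25) is mapped through 17·x+11 mod 26 — an affine cipher.
For object: o(14)→17·14+11≡15=p; b(1)→17·1+11≡2=c; j(9)→17·9+11≡8=i; e(4)→17·4+11≡1=b; c(2)→17·2+11≡19=t; t(19)→17·19+11≡22=w (all mod 26).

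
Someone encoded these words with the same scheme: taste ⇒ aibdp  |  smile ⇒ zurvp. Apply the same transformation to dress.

kzncd

In taste: t→a is +7, a→i is +8, s→b is +9, t→d is +10 — the shift increases by 1 each position. Letter i (0-indexed) is shifted by i+7, so successive shifts are 7, 8, 9, ….
Applying it to dress: d+7=k, r+8=z, e+9=n, s+10=c, s+11=d.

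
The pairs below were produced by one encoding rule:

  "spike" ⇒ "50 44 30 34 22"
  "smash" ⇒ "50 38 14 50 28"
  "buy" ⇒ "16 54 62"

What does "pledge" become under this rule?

44 36 22 20 26 22

s(#19)→50 and p(#16)→44: differences scale by 2, so n = 2·pos + 12. Each letter becomes 2×(its alphabet position, a=1..z=26) + 12.
For pledge: p=16→44, l=12→36, e=5→22, d=4→20, g=7→26, e=5→22.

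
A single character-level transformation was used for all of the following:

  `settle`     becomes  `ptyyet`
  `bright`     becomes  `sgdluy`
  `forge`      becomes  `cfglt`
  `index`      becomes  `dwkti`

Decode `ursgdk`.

Each letter's alphabet position (a=0..z=25) is mapped through 9·x+9 mod 26 — an affine cipher.
Reversing it on ursgdk: u(20)→3·(20−9)≡7=h; r(17)→3·(17−9)≡24=y; s(18)→3·(18−9)≡1=b; g(6)→3·(6−9)≡17=r; d(3)→3·(3−9)≡8=i; k(10)→3·(10−9)≡3=d (all mod 26).

hybrid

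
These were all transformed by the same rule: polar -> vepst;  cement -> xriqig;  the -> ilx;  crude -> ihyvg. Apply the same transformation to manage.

The output letters match the input read backwards, each shifted +4: polar reversed is ralop. Read the word backwards and shift each letter +4.
On manage: reverse → eganam; then shift: e+4=i, g+4=k, a+4=e, n+4=r, a+4=e, m+4=q.

ikereq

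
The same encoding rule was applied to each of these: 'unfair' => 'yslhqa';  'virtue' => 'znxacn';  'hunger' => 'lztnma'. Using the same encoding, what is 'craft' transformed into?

gwgmb

Each letter shifts forward by (position + 4), i.e. 4, 5, 6, … — the shift grows by one for each successive letter.
Applying it to craft: c+4=g, r+5=w, a+6=g, f+7=m, t+8=b.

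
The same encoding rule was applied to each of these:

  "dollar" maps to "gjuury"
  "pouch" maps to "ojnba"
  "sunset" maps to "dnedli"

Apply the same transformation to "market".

zrypli

d(3)→g(6) and o(14)→j(9) fit y≡5x+17 (mod 26); the inverse of 5 mod 26 is 21. Each letter's alphabet position (a=0..z=25) is mapped through 5·x+17 mod 26 — an affine cipher.
On market: m(12)→5·12+17≡25=z; a(0)→5·0+17≡17=r; r(17)→5·17+17≡24=y; k(10)→5·10+17≡15=p; e(4)→5·4+17≡11=l; t(19)→5·19+17≡8=i (all mod 26).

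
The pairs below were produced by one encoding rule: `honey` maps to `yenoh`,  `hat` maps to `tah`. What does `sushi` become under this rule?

The output letters match the input read backwards: honey reversed is yenoh. It's just the letters in reverse order.
On sushi: reverse → ihsus.

ihsus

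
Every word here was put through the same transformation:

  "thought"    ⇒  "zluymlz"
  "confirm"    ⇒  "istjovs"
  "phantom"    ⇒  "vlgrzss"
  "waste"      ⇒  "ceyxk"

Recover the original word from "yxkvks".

stereo

Shifts by position in thought: pos 0: t→z (+6), pos 1: h→l (+4), pos 2: o→u (+6), pos 3: u→y (+4) — repeating every 2. It's a Vigenère-style cipher with numeric key [6,4]: position i shifts by key[i mod 2].
Decoding yxkvks: y−6=s, x−4=t, k−6=e, v−4=r, k−6=e, s−4=o.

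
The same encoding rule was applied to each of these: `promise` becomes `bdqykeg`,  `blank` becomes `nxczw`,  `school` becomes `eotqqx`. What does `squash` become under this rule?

The shift depends on letter class: consonant p→b is +12, but vowel o→q is +2. Two shifts are in play — +2 for a/e/i/o/u, +12 for every other letter.
Applying it to squash: s(cons)+12=e, q(cons)+12=c, u(vowel)+2=w, a(vowel)+2=c, s(cons)+12=e, h(cons)+12=t.

ecwcet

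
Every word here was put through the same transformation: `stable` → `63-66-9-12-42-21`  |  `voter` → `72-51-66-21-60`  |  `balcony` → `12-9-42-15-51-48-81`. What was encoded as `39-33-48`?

With a=1..z=26, the number is 3·pos + 6.
Undoing it on 39-33-48: 39→(39−6)÷3=11=k, 33→(33−6)÷3=9=i, 48→(48−6)÷3=14=n.

kin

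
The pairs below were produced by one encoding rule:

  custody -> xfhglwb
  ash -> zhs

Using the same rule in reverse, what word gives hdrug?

swift

Each pair mirrors across the alphabet (c↔x, u↔f, s↔h): positions sum to 25. Letters are reflected about the middle of the alphabet (position → 25−position): Atbash.
Undoing it on hdrug: h↔s, d↔w, r↔i, u↔f, g↔t.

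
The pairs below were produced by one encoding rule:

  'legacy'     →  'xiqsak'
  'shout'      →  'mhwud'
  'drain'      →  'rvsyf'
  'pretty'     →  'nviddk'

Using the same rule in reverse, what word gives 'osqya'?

magic

l(11)→x(23) and e(4)→i(8) fit y≡17x+18 (mod 26); the inverse of 17 mod 26 is 23. Treating letters as 0–25, the rule is x ↦ 17x + 18 (mod 26).
Decoding osqya: o(14)→23·(14−18)≡12=m; s(18)→23·(18−18)≡0=a; q(16)→23·(16−18)≡6=g; y(24)→23·(24−18)≡8=i; a(0)→23·(0−18)≡2=c (all mod 26).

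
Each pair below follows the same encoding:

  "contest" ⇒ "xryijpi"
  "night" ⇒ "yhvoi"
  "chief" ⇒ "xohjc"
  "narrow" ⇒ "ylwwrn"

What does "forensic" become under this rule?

Each letter's alphabet position (a=0..z=25) is mapped through 19·x+11 mod 26 — an affine cipher.
On forensic: f(5)→19·5+11≡2=c; o(14)→19·14+11≡17=r; r(17)→19·17+11≡22=w; e(4)→19·4+11≡9=j; n(13)→19·13+11≡24=y; s(18)→19·18+11≡15=p; i(8)→19·8+11≡7=h; c(2)→19·2+11≡23=x (all mod 26).

crwjyphx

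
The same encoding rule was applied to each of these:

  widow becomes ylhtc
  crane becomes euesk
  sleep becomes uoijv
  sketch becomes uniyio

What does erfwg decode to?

cobra

In widow: w→y is +2, i→l is +3, d→h is +4, o→t is +5 — the shift increases by 1 each position. The shift increases by 1 at each position, starting from +2: 2, 3, 4, ….
Reversing it on erfwg: e−2=c, r−3=o, f−4=b, w−5=r, g−6=a.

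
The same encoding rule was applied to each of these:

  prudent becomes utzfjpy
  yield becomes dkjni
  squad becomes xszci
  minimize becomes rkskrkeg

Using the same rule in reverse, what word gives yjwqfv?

throat

Shifts by position in prudent: pos 0: p→u (+5), pos 1: r→t (+2), pos 2: u→z (+5), pos 3: d→f (+2) — repeating every 2. A repeating key of period 2 is used — shifts +5, +2 over and over.
Reversing it on yjwqfv: y−5=t, j−2=h, w−5=r, q−2=o, f−5=a, v−2=t.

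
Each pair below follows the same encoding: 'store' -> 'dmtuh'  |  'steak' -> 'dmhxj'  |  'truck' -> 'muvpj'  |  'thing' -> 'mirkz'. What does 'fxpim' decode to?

s(18)→d(3) and t(19)→m(12) fit y≡9x+23 (mod 26); the inverse of 9 mod 26 is 3. Treating letters as 0–25, the rule is x ↦ 9x + 23 (mod 26).
Decoding fxpim: f(5)→3·(5−23)≡24=y; x(23)→3·(23−23)≡0=a; p(15)→3·(15−23)≡2=c; i(8)→3·(8−23)≡7=h; m(12)→3·(12−23)≡19=t (all mod 26).

yacht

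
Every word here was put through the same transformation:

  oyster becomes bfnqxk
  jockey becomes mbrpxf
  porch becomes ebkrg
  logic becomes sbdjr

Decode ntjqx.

o(14)→b(1) and y(24)→f(5) fit y≡3x+11 (mod 26); the inverse of 3 mod 26 is 9. Each letter's alphabet position (a=0..z=25) is mapped through 3·x+11 mod 26 — an affine cipher.
Reversing it on ntjqx: n(13)→9·(13−11)≡18=s; t(19)→9·(19−11)≡20=u; j(9)→9·(9−11)≡8=i; q(16)→9·(16−11)≡19=t; x(23)→9·(23−11)≡4=e (all mod 26).

suite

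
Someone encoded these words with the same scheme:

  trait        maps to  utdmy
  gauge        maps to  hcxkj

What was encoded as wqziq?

vowel

Letter i (0-indexed) is shifted by i+1, so successive shifts are 1, 2, 3, ….
Reversing it on wqziq: w−1=v, q−2=o, z−3=w, i−4=e, q−5=l.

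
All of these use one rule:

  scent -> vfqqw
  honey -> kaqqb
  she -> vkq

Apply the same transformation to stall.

vwmoo

Two shifts are in play — +12 for a/e/i/o/u, +3 for every other letter.
Applying it to stall: s(cons)+3=v, t(cons)+3=w, a(vowel)+12=m, l(cons)+3=o, l(cons)+3=o.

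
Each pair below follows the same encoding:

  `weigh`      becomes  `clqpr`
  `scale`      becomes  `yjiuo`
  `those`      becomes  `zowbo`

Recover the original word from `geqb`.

Each letter shifts forward by (position + 6), i.e. 6, 7, 8, … — the shift grows by one for each successive letter.
Undoing it on geqb: g−6=a, e−7=x, q−8=i, b−9=s.

axis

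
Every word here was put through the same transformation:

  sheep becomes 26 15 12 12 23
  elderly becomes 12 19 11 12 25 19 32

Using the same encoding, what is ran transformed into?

25 8 21

Each letter is replaced by its alphabet position (a=1..z=26) + 7.
On ran: r=18→25, a=1→8, n=14→21.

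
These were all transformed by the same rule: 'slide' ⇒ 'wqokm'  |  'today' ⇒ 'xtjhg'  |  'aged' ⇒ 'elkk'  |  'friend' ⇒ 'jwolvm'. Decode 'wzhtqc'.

Letter i (0-indexed) is shifted by i+4, so successive shifts are 4, 5, 6, ….
Undoing it on wzhtqc: w−4=s, z−5=u, h−6=b, t−7=m, q−8=i, c−9=t.

submit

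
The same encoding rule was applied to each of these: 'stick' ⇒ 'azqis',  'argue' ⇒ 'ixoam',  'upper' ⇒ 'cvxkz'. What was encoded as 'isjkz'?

The shifts repeat in a cycle of length 2: positions 0,1,… shift by +8, +6, then the pattern repeats.
Decoding isjkz: i−8=a, s−6=m, j−8=b, k−6=e, z−8=r.

amber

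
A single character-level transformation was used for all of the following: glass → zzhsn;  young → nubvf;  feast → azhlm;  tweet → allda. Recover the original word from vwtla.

The word is reversed, then every letter is shifted forward by 7.
Decoding vwtla: shift back: v−7=o, w−7=p, t−7=m, l−7=e, a−7=t → opmet; then reverse → tempo.

tempo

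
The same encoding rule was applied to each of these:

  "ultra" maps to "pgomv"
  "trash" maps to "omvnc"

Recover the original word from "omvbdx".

tragic

Every letter moves 21 places later in the alphabet, wrapping around z→a.
Undoing it on omvbdx: o−21=t, m−21=r, v−21=a, b−21=g, d−21=i, x−21=c.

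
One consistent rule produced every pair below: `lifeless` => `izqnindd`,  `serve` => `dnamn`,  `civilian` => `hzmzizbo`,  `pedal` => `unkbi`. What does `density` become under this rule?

l(11)→i(8) and i(8)→z(25) fit y≡3x+1 (mod 26); the inverse of 3 mod 26 is 9. Each letter's alphabet position (a=0..z=25) is mapped through 3·x+1 mod 26 — an affine cipher.
For density: d(3)→3·3+1≡10=k; e(4)→3·4+1≡13=n; n(13)→3·13+1≡14=o; s(18)→3·18+1≡3=d; i(8)→3·8+1≡25=z; t(19)→3·19+1≡6=g; y(24)→3·24+1≡21=v (all mod 26).

knodzgv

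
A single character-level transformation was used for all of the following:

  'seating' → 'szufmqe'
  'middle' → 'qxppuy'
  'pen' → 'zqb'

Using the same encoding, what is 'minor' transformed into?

dazuy

The output letters match the input read backwards, each shifted +12: seating reversed is gnitaes. The word is reversed, then every letter is shifted forward by 12.
For minor: reverse → ronim; then shift: r+12=d, o+12=a, n+12=z, i+12=u, m+12=y.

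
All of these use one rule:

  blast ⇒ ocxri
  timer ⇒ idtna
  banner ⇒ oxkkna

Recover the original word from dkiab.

b(1)→o(14) and l(11)→c(2) fit y≡17x+23 (mod 26); the inverse of 17 mod 26 is 23. Each letter's alphabet position (a=0..z=25) is mapped through 17·x+23 mod 26 — an affine cipher.
Undoing it on dkiab: d(3)→23·(3−23)≡8=i; k(10)→23·(10−23)≡13=n; i(8)→23·(8−23)≡19=t; a(0)→23·(0−23)≡17=r; b(1)→23·(1−23)≡14=o (all mod 26).

intro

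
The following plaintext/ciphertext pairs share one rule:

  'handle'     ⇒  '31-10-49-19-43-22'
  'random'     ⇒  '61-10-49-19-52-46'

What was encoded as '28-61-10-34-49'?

h(#8)→31 and a(#1)→10: differences scale by 3, so n = 3·pos + 7. The formula is n = 3×(alphabet index, a=1) + 7.
Undoing it on 28-61-10-34-49: 28→(28−7)÷3=7=g, 61→(61−7)÷3=18=r, 10→(10−7)÷3=1=a, 34→(34−7)÷3=9=i, 49→(49−7)÷3=14=n.

grain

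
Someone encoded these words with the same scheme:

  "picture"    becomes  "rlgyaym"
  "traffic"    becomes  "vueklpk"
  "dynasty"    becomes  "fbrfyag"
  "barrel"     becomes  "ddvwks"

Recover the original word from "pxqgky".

number

In picture: p→r is +2, i→l is +3, c→g is +4, t→y is +5 — the shift increases by 1 each position. Letter i (0-indexed) is shifted by i+2, so successive shifts are 2, 3, 4, ….
Decoding pxqgky: p−2=n, x−3=u, q−4=m, g−5=b, k−6=e, y−7=r.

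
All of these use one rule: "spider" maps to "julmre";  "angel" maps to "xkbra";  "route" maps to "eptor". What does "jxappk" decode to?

s(18)→j(9) and p(15)→u(20) fit y≡5x+23 (mod 26); the inverse of 5 mod 26 is 21. This is an affine cipher: with a=0,…,z=25, each position x becomes (5x+23) mod 26.
Undoing it on jxappk: j(9)→21·(9−23)≡18=s; x(23)→21·(23−23)≡0=a; a(0)→21·(0−23)≡11=l; p(15)→21·(15−23)≡14=o; p(15)→21·(15−23)≡14=o; k(10)→21·(10−23)≡13=n (all mod 26).

saloon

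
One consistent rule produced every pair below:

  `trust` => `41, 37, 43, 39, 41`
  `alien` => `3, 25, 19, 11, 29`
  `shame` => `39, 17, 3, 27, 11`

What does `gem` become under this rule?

The formula is n = 2×(alphabet index, a=1) + 1.
On gem: g=7→15, e=5→11, m=13→27.

15, 11, 27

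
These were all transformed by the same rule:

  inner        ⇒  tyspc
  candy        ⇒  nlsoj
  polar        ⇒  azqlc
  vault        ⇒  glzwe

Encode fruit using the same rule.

Shifts by position in inner: pos 0: i→t (+11), pos 1: n→y (+11), pos 2: n→s (+5), pos 3: e→p (+11), pos 4: r→c (+11) — repeating every 3. A repeating key of period 3 is used — shifts +11, +11, +5 over and over.
Applying it to fruit: f+11=q, r+11=c, u+5=z, i+11=t, t+11=e.

qczte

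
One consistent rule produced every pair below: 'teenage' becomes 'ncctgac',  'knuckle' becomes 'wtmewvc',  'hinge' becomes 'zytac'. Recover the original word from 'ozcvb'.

shelf

This is an affine cipher: with a=0,…,z=25, each position x becomes (25x+6) mod 26.
Decoding ozcvb: o(14)→25·(14−6)≡18=s; z(25)→25·(25−6)≡7=h; c(2)→25·(2−6)≡4=e; v(21)→25·(21−6)≡11=l; b(1)→25·(1−6)≡5=f (all mod 26).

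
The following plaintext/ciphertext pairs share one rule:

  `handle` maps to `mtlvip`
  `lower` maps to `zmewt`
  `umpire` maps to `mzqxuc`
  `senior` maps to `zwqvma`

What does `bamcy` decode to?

quest

The output letters match the input read backwards, each shifted +8: handle reversed is eldnah. The word is reversed, then every letter is shifted forward by 8.
Decoding bamcy: shift back: b−8=t, a−8=s, m−8=e, c−8=u, y−8=q → tseuq; then reverse → quest.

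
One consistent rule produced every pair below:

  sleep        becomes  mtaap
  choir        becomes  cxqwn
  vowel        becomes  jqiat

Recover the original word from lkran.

tuner

s(18)→m(12) and l(11)→t(19) fit y≡25x+4 (mod 26); the inverse of 25 mod 26 is 25. Each letter's alphabet position (a=0..z=25) is mapped through 25·x+4 mod 26 — an affine cipher.
Reversing it on lkran: l(11)→25·(11−4)≡19=t; k(10)→25·(10−4)≡20=u; r(17)→25·(17−4)≡13=n; a(0)→25·(0−4)≡4=e; n(13)→25·(13−4)≡17=r (all mod 26).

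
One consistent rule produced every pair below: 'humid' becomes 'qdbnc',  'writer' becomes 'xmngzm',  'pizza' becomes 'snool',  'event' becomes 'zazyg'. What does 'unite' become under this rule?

dyngz

Each letter's alphabet position (a=0..z=25) is mapped through 23·x+11 mod 26 — an affine cipher.
For unite: u(20)→23·20+11≡3=d; n(13)→23·13+11≡24=y; i(8)→23·8+11≡13=n; t(19)→23·19+11≡6=g; e(4)→23·4+11≡25=z (all mod 26).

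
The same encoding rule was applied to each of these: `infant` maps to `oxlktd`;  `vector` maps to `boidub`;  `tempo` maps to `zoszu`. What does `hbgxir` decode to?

Shifts by position in infant: pos 0: i→o (+6), pos 1: n→x (+10), pos 2: f→l (+6), pos 3: a→k (+10) — repeating every 2. The shifts repeat in a cycle of length 2: positions 0,1,… shift by +6, +10, then the pattern repeats.
Decoding hbgxir: h−6=b, b−10=r, g−6=a, x−10=n, i−6=c, r−10=h.

branch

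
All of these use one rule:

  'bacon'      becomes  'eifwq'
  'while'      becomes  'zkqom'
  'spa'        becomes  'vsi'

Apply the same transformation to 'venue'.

The shift depends on letter class: consonant b→e is +3, but vowel a→i is +8. Two shifts are in play — +8 for a/e/i/o/u, +3 for every other letter.
For venue: v(cons)+3=y, e(vowel)+8=m, n(cons)+3=q, u(vowel)+8=c, e(vowel)+8=m.

ymqcm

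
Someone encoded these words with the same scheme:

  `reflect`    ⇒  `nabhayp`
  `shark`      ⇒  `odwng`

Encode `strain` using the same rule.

opnwej

Compare letters: r→n is +22, e→a is +22, f→b is +22 — a constant shift. Every letter moves 22 places later in the alphabet, wrapping around z→a.
For strain: s+22=o, t+22=p, r+22=n, a+22=w, i+22=e, n+22=j.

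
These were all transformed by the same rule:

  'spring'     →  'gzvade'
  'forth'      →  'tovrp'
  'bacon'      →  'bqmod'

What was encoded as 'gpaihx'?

shield

s(18)→g(6) and p(15)→z(25) fit y≡11x+16 (mod 26); the inverse of 11 mod 26 is 19. Each letter's alphabet position (a=0..z=25) is mapped through 11·x+16 mod 26 — an affine cipher.
Decoding gpaihx: g(6)→19·(6−16)≡18=s; p(15)→19·(15−16)≡7=h; a(0)→19·(0−16)≡8=i; i(8)→19·(8−16)≡4=e; h(7)→19·(7−16)≡11=l; x(23)→19·(23−16)≡3=d (all mod 26).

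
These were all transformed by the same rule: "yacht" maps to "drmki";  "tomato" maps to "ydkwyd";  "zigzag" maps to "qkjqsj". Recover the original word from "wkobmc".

scream

The output letters match the input read backwards, each shifted +10: yacht reversed is thcay. Read the word backwards and shift each letter +10.
Decoding wkobmc: shift back: w−10=m, k−10=a, o−10=e, b−10=r, m−10=c, c−10=s → maercs; then reverse → scream.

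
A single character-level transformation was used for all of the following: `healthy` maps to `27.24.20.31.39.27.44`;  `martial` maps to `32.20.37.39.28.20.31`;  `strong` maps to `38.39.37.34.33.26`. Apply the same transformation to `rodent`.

37.34.23.24.33.39

Each letter is replaced by its alphabet position (a=1..z=26) + 19.
For rodent: r=18→37, o=15→34, d=4→23, e=5→24, n=14→33, t=20→39.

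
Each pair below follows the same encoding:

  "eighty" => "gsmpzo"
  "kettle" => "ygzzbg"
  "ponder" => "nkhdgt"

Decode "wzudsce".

e(4)→g(6) and i(8)→s(18) fit y≡3x+20 (mod 26); the inverse of 3 mod 26 is 9. This is an affine cipher: with a=0,…,z=25, each position x becomes (3x+20) mod 26.
Reversing it on wzudsce: w(22)→9·(22−20)≡18=s; z(25)→9·(25−20)≡19=t; u(20)→9·(20−20)≡0=a; d(3)→9·(3−20)≡3=d; s(18)→9·(18−20)≡8=i; c(2)→9·(2−20)≡20=u; e(4)→9·(4−20)≡12=m (all mod 26).

stadium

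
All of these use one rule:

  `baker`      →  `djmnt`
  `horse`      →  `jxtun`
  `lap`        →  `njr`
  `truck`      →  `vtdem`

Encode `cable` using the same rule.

ejdnn

The shift depends on letter class: consonant b→d is +2, but vowel a→j is +9. Vowels shift forward by 9 and consonants shift forward by 2.
Applying it to cable: c(cons)+2=e, a(vowel)+9=j, b(cons)+2=d, l(cons)+2=n, e(vowel)+9=n.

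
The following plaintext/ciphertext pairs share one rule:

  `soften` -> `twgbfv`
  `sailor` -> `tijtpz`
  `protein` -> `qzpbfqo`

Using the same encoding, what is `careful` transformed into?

dismgcm

Shifts by position in soften: pos 0: s→t (+1), pos 1: o→w (+8), pos 2: f→g (+1), pos 3: t→b (+8) — repeating every 2. The shifts repeat in a cycle of length 2: positions 0,1,… shift by +1, +8, then the pattern repeats.
Applying it to careful: c+1=d, a+8=i, r+1=s, e+8=m, f+1=g, u+8=c, l+1=m.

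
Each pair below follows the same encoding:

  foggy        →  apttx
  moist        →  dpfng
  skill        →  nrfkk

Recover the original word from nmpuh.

f(5)→a(0) and o(14)→p(15) fit y≡19x+9 (mod 26); the inverse of 19 mod 26 is 11. Each letter's alphabet position (a=0..z=25) is mapped through 19·x+9 mod 26 — an affine cipher.
Decoding nmpuh: n(13)→11·(13−9)≡18=s; m(12)→11·(12−9)≡7=h; p(15)→11·(15−9)≡14=o; u(20)→11·(20−9)≡17=r; h(7)→11·(7−9)≡4=e (all mod 26).

shore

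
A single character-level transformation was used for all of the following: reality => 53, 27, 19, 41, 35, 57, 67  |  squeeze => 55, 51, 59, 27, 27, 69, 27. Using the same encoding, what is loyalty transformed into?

41, 47, 67, 19, 41, 57, 67

r(#18)→53 and e(#5)→27: differences scale by 2, so n = 2·pos + 17. The formula is n = 2×(alphabet index, a=1) + 17.
On loyalty: l=12→41, o=15→47, y=25→67, a=1→19, l=12→41, t=20→57, y=25→67.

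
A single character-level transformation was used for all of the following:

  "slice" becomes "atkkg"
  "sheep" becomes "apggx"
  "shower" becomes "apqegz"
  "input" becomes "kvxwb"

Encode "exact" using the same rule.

gfckb

The shift depends on letter class: consonant s→a is +8, but vowel i→k is +2. Vowels shift forward by 2 and consonants shift forward by 8.
Applying it to exact: e(vowel)+2=g, x(cons)+8=f, a(vowel)+2=c, c(cons)+8=k, t(cons)+8=b.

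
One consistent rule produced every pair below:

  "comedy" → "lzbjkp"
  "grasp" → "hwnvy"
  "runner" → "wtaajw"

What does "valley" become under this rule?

Each letter's alphabet position (a=0..z=25) is mapped through 25·x+13 mod 26 — an affine cipher.
For valley: v(21)→25·21+13≡18=s; a(0)→25·0+13≡13=n; l(11)→25·11+13≡2=c; l(11)→25·11+13≡2=c; e(4)→25·4+13≡9=j; y(24)→25·24+13≡15=p (all mod 26).

snccjp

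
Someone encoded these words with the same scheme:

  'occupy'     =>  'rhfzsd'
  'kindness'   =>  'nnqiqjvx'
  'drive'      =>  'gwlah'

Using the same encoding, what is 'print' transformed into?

swlsw

Shifts by position in occupy: pos 0: o→r (+3), pos 1: c→h (+5), pos 2: c→f (+3), pos 3: u→z (+5) — repeating every 2. A repeating key of period 2 is used — shifts +3, +5 over and over.
For print: p+3=s, r+5=w, i+3=l, n+5=s, t+3=w.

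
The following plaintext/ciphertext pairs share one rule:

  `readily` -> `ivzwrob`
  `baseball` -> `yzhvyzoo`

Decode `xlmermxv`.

This is the alphabet-reversal cipher (Atbash): a becomes z, b becomes y, etc.
Undoing it on xlmermxv: x↔c, l↔o, m↔n, e↔v, r↔i, m↔n, x↔c, v↔e.

convince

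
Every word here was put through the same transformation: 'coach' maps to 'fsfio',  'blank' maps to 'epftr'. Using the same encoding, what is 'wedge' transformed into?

ziiml

In coach: c→f is +3, o→s is +4, a→f is +5, c→i is +6 — the shift increases by 1 each position. Letter i (0-indexed) is shifted by i+3, so successive shifts are 3, 4, 5, ….
On wedge: w+3=z, e+4=i, d+5=i, g+6=m, e+7=l.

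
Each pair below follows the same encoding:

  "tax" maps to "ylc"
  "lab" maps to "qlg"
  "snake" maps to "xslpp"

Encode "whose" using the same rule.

The shift depends on letter class: consonant t→y is +5, but vowel a→l is +11. Vowels shift forward by 11 and consonants shift forward by 5.
On whose: w(cons)+5=b, h(cons)+5=m, o(vowel)+11=z, s(cons)+5=x, e(vowel)+11=p.

bmzxp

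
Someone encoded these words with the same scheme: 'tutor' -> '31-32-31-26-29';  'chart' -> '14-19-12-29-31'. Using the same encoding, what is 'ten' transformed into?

31-16-25

t is letter #20 and maps to 31: an offset of 11. Letters become their 1-based position plus 11 (so a→12, b→13, …).
For ten: t=20→31, e=5→16, n=14→25.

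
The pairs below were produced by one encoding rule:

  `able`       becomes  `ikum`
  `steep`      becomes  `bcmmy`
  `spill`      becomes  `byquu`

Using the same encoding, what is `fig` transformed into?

oqp

Vowels shift forward by 8 and consonants shift forward by 9.
On fig: f(cons)+9=o, i(vowel)+8=q, g(cons)+9=p.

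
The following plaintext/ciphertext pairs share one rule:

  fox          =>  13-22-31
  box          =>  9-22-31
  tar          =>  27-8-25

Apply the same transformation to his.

f is letter #6 and maps to 13: an offset of 7. The number is (letter's place in the alphabet, a=1) + 7.
For his: h=8→15, i=9→16, s=19→26.

15-16-26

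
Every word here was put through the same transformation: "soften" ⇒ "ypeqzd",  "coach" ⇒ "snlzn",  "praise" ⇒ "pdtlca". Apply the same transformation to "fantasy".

jdleylq

The output letters match the input read backwards, each shifted +11: soften reversed is netfos. Two steps: reverse the string, then apply a Caesar shift of +11.
On fantasy: reverse → ysatnaf; then shift: y+11=j, s+11=d, a+11=l, t+11=e, n+11=y, a+11=l, f+11=q.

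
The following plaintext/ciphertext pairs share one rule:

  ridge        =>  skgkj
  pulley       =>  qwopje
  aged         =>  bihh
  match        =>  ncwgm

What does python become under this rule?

qawltt

In ridge: r→s is +1, i→k is +2, d→g is +3, g→k is +4 — the shift increases by 1 each position. Letter i (0-indexed) is shifted by i+1, so successive shifts are 1, 2, 3, ….
Applying it to python: p+1=q, y+2=a, t+3=w, h+4=l, o+5=t, n+6=t.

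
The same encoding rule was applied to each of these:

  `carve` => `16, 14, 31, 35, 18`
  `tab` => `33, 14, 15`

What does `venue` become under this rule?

35, 18, 27, 34, 18

c is letter #3 and maps to 16: an offset of 13. Letters become their 1-based position plus 13 (so a→14, b→15, …).
For venue: v=22→35, e=5→18, n=14→27, u=21→34, e=5→18.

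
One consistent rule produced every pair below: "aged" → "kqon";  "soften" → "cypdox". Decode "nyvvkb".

dollar

It's a constant shift of +10 (ROT10).
Undoing it on nyvvkb: n−10=d, y−10=o, v−10=l, v−10=l, k−10=a, b−10=r.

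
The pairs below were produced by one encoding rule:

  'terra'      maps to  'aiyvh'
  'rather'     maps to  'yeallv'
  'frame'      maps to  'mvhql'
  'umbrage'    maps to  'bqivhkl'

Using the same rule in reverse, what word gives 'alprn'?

Shifts by position in terra: pos 0: t→a (+7), pos 1: e→i (+4), pos 2: r→y (+7), pos 3: r→v (+4) — repeating every 2. The shifts repeat in a cycle of length 2: positions 0,1,… shift by +7, +4, then the pattern repeats.
Decoding alprn: a−7=t, l−4=h, p−7=i, r−4=n, n−7=g.

thing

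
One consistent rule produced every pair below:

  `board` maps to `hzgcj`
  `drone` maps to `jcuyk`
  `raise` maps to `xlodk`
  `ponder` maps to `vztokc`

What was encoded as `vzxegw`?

portal

Shifts by position in board: pos 0: b→h (+6), pos 1: o→z (+11), pos 2: a→g (+6), pos 3: r→c (+11) — repeating every 2. The shifts repeat in a cycle of length 2: positions 0,1,… shift by +6, +11, then the pattern repeats.
Decoding vzxegw: v−6=p, z−11=o, x−6=r, e−11=t, g−6=a, w−11=l.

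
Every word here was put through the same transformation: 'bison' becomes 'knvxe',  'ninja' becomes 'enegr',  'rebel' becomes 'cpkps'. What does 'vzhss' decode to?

This is an affine cipher: with a=0,…,z=25, each position x becomes (19x+17) mod 26.
Decoding vzhss: v(21)→11·(21−17)≡18=s; z(25)→11·(25−17)≡10=k; h(7)→11·(7−17)≡20=u; s(18)→11·(18−17)≡11=l; s(18)→11·(18−17)≡11=l (all mod 26).

skull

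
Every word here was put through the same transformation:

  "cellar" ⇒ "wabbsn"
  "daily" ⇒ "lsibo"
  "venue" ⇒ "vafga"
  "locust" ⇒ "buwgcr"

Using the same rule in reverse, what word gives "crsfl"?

c(2)→w(22) and e(4)→a(0) fit y≡15x+18 (mod 26); the inverse of 15 mod 26 is 7. Treating letters as 0–25, the rule is x ↦ 15x + 18 (mod 26).
Undoing it on crsfl: c(2)→7·(2−18)≡18=s; r(17)→7·(17−18)≡19=t; s(18)→7·(18−18)≡0=a; f(5)→7·(5−18)≡13=n; l(11)→7·(11−18)≡3=d (all mod 26).

stand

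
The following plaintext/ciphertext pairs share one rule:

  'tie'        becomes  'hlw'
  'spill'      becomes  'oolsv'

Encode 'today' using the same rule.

The output letters match the input read backwards, each shifted +3: tie reversed is eit. The word is reversed, then every letter is shifted forward by 3.
Applying it to today: reverse → yadot; then shift: y+3=b, a+3=d, d+3=g, o+3=r, t+3=w.

bdgrw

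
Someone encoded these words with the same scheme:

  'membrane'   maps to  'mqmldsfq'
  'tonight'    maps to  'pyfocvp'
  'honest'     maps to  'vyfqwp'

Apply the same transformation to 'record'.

m(12)→m(12) and e(4)→q(16) fit y≡19x+18 (mod 26); the inverse of 19 mod 26 is 11. This is an affine cipher: with a=0,…,z=25, each position x becomes (19x+18) mod 26.
On record: r(17)→19·17+18≡3=d; e(4)→19·4+18≡16=q; c(2)→19·2+18≡4=e; o(14)→19·14+18≡24=y; r(17)→19·17+18≡3=d; d(3)→19·3+18≡23=x (all mod 26).

dqeydx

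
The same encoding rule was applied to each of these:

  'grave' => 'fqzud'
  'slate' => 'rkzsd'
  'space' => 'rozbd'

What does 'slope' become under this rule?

rknod

Compare letters: g→f is +25, r→q is +25, a→z is +25 — a constant shift. It's a constant shift of +25 (ROT25).
For slope: s+25=r, l+25=k, o+25=n, p+25=o, e+25=d.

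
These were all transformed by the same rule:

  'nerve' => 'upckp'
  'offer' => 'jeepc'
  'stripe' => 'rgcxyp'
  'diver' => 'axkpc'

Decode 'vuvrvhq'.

unusual

n(13)→u(20) and e(4)→p(15) fit y≡15x+7 (mod 26); the inverse of 15 mod 26 is 7. Treating letters as 0–25, the rule is x ↦ 15x + 7 (mod 26).
Decoding vuvrvhq: v(21)→7·(21−7)≡20=u; u(20)→7·(20−7)≡13=n; v(21)→7·(21−7)≡20=u; r(17)→7·(17−7)≡18=s; v(21)→7·(21−7)≡20=u; h(7)→7·(7−7)≡0=a; q(16)→7·(16−7)≡11=l (all mod 26).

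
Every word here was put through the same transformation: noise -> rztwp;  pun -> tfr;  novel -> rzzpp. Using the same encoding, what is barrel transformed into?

The rule splits by letter class: vowels +11, consonants +4.
On barrel: b(cons)+4=f, a(vowel)+11=l, r(cons)+4=v, r(cons)+4=v, e(vowel)+11=p, l(cons)+4=p.

flvvpp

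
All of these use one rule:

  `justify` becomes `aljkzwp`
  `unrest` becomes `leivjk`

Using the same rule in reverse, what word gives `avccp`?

jelly

Compare letters: j→a is +17, u→l is +17, s→j is +17 — a constant shift. Each letter is shifted forward by 17 in the alphabet (a Caesar shift of +17).
Undoing it on avccp: a−17=j, v−17=e, c−17=l, c−17=l, p−17=y.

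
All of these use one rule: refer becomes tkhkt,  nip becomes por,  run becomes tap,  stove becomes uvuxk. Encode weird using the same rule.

ykotf

The shift depends on letter class: consonant r→t is +2, but vowel e→k is +6. Two shifts are in play — +6 for a/e/i/o/u, +2 for every other letter.
For weird: w(cons)+2=y, e(vowel)+6=k, i(vowel)+6=o, r(cons)+2=t, d(cons)+2=f.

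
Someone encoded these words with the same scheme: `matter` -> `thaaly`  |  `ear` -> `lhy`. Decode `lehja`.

Compare letters: m→t is +7, a→h is +7, t→a is +7 — a constant shift. Every letter moves 7 places later in the alphabet, wrapping around z→a.
Undoing it on lehja: l−7=e, e−7=x, h−7=a, j−7=c, a−7=t.

exact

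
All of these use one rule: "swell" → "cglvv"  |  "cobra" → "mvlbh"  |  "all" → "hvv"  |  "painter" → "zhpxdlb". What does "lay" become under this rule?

vhi

The shift depends on letter class: consonant s→c is +10, but vowel e→l is +7. The rule splits by letter class: vowels +7, consonants +10.
On lay: l(cons)+10=v, a(vowel)+7=h, y(cons)+10=i.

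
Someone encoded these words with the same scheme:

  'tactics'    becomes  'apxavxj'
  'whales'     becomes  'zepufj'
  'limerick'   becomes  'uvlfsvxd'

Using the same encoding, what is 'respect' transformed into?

Treating letters as 0–25, the rule is x ↦ 17x + 15 (mod 26).
Applying it to respect: r(17)→17·17+15≡18=s; e(4)→17·4+15≡5=f; s(18)→17·18+15≡9=j; p(15)→17·15+15≡10=k; e(4)→17·4+15≡5=f; c(2)→17·2+15≡23=x; t(19)→17·19+15≡0=a (all mod 26).

sfjkfxa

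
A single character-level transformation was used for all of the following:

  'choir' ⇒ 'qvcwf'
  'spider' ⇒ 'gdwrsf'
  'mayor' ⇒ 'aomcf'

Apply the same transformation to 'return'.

fshifb

Compare letters: c→q is +14, h→v is +14, o→c is +14 — a constant shift. This is a Caesar cipher with shift 14.
Applying it to return: r+14=f, e+14=s, t+14=h, u+14=i, r+14=f, n+14=b.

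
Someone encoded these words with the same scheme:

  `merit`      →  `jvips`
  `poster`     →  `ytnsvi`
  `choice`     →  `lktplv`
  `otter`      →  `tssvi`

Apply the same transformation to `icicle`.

plplev

m(12)→j(9) and e(4)→v(21) fit y≡5x+1 (mod 26); the inverse of 5 mod 26 is 21. This is an affine cipher: with a=0,…,z=25, each position x becomes (5x+1) mod 26.
On icicle: i(8)→5·8+1≡15=p; c(2)→5·2+1≡11=l; i(8)→5·8+1≡15=p; c(2)→5·2+1≡11=l; l(11)→5·11+1≡4=e; e(4)→5·4+1≡21=v (all mod 26).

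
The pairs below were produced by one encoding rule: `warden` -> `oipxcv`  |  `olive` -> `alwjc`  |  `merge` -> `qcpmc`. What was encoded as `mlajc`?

w(22)→o(14) and a(0)→i(8) fit y≡5x+8 (mod 26); the inverse of 5 mod 26 is 21. This is an affine cipher: with a=0,…,z=25, each position x becomes (5x+8) mod 26.
Reversing it on mlajc: m(12)→21·(12−8)≡6=g; l(11)→21·(11−8)≡11=l; a(0)→21·(0−8)≡14=o; j(9)→21·(9−8)≡21=v; c(2)→21·(2−8)≡4=e (all mod 26).

glove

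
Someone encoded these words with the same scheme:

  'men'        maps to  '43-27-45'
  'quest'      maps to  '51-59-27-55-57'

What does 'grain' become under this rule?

31-53-19-35-45

m(#13)→43 and e(#5)→27: differences scale by 2, so n = 2·pos + 17. Each letter becomes 2×(its alphabet position, a=1..z=26) + 17.
On grain: g=7→31, r=18→53, a=1→19, i=9→35, n=14→45.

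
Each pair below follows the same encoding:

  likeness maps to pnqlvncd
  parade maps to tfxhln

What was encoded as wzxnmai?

surgery

In likeness: l→p is +4, i→n is +5, k→q is +6, e→l is +7 — the shift increases by 1 each position. The shift increases by 1 at each position, starting from +4: 4, 5, 6, ….
Undoing it on wzxnmai: w−4=s, z−5=u, x−6=r, n−7=g, m−8=e, a−9=r, i−10=y.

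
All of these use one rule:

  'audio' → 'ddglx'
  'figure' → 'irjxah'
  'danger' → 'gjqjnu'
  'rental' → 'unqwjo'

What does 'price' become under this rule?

Shifts by position in audio: pos 0: a→d (+3), pos 1: u→d (+9), pos 2: d→g (+3), pos 3: i→l (+3), pos 4: o→x (+9) — repeating every 3. A repeating key of period 3 is used — shifts +3, +9, +3 over and over.
Applying it to price: p+3=s, r+9=a, i+3=l, c+3=f, e+9=n.

salfn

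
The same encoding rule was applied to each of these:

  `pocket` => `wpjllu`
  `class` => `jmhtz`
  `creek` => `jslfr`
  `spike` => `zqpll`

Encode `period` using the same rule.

A repeating key of period 2 is used — shifts +7, +1 over and over.
Applying it to period: p+7=w, e+1=f, r+7=y, i+1=j, o+7=v, d+1=e.

wfyjve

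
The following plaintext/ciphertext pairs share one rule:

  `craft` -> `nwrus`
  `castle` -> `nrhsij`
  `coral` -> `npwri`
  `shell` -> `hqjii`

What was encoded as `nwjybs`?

c(2)→n(13) and r(17)→w(22) fit y≡11x+17 (mod 26); the inverse of 11 mod 26 is 19. Treating letters as 0–25, the rule is x ↦ 11x + 17 (mod 26).
Reversing it on nwjybs: n(13)→19·(13−17)≡2=c; w(22)→19·(22−17)≡17=r; j(9)→19·(9−17)≡4=e; y(24)→19·(24−17)≡3=d; b(1)→19·(1−17)≡8=i; s(18)→19·(18−17)≡19=t (all mod 26).

credit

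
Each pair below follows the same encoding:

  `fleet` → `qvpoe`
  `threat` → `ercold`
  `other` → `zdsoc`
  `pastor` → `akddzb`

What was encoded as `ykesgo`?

Shifts by position in fleet: pos 0: f→q (+11), pos 1: l→v (+10), pos 2: e→p (+11), pos 3: e→o (+10) — repeating every 2. A repeating key of period 2 is used — shifts +11, +10 over and over.
Undoing it on ykesgo: y−11=n, k−10=a, e−11=t, s−10=i, g−11=v, o−10=e.

native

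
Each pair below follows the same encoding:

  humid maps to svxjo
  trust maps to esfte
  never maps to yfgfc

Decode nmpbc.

It's a Vigenère-style cipher with numeric key [11,1]: position i shifts by key[i mod 2].
Undoing it on nmpbc: n−11=c, m−1=l, p−11=e, b−1=a, c−11=r.

clear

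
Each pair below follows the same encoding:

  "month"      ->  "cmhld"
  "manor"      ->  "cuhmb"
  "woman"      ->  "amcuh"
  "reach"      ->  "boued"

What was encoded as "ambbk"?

worry

m(12)→c(2) and o(14)→m(12) fit y≡5x+20 (mod 26); the inverse of 5 mod 26 is 21. Treating letters as 0–25, the rule is x ↦ 5x + 20 (mod 26).
Reversing it on ambbk: a(0)→21·(0−20)≡22=w; m(12)→21·(12−20)≡14=o; b(1)→21·(1−20)≡17=r; b(1)→21·(1−20)≡17=r; k(10)→21·(10−20)≡24=y (all mod 26).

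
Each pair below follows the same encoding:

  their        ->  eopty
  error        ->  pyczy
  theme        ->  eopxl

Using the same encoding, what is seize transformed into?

dltkl

A repeating key of period 3 is used — shifts +11, +7, +11 over and over.
Applying it to seize: s+11=d, e+7=l, i+11=t, z+11=k, e+7=l.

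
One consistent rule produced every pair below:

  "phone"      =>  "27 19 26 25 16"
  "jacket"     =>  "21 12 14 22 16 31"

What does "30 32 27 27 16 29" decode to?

p is letter #16 and maps to 27: an offset of 11. Letters become their 1-based position plus 11 (so a→12, b→13, …).
Decoding 30 32 27 27 16 29: 30→(30−11)÷1=19=s, 32→(32−11)÷1=21=u, 27→(27−11)÷1=16=p, 27→(27−11)÷1=16=p, 16→(16−11)÷1=5=e, 29→(29−11)÷1=18=r.

supper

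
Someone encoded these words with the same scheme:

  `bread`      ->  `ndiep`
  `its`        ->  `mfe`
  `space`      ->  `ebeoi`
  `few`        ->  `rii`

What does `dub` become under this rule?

The shift depends on letter class: consonant b→n is +12, but vowel e→i is +4. Vowels shift forward by 4 and consonants shift forward by 12.
Applying it to dub: d(cons)+12=p, u(vowel)+4=y, b(cons)+12=n.

pyn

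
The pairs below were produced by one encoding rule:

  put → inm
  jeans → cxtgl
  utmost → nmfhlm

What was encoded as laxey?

Compare letters: p→i is +19, u→n is +19, t→m is +19 — a constant shift. Each letter is shifted forward by 19 in the alphabet (a Caesar shift of +19).
Reversing it on laxey: l−19=s, a−19=h, x−19=e, e−19=l, y−19=f.

shelf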